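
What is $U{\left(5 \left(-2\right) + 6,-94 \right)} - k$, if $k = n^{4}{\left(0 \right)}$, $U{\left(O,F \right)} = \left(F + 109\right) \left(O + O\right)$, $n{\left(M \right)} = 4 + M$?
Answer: $-376$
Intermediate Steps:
$U{\left(O,F \right)} = 2 O \left(109 + F\right)$ ($U{\left(O,F \right)} = \left(109 + F\right) 2 O = 2 O \left(109 + F\right)$)
$k = 256$ ($k = \left(4 + 0\right)^{4} = 4^{4} = 256$)
$U{\left(5 \left(-2\right) + 6,-94 \right)} - k = 2 \left(5 \left(-2\right) + 6\right) \left(109 - 94\right) - 256 = 2 \left(-10 + 6\right) 15 - 256 = 2 \left(-4\right) 15 - 256 = -120 - 256 = -376$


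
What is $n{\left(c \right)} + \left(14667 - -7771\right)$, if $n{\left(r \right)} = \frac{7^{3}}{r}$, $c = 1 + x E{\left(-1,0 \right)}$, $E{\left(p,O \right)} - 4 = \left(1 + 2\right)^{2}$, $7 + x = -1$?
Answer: $\frac{2310771}{103} \approx 22435.0$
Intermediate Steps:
$x = -8$ ($x = -7 - 1 = -8$)
$E{\left(p,O \right)} = 13$ ($E{\left(p,O \right)} = 4 + \left(1 + 2\right)^{2} = 4 + 3^{2} = 4 + 9 = 13$)
$c = -103$ ($c = 1 - 104 = -103$)
$n{\left(r \right)} = \frac{343}{r}$
$n{\left(c \right)} + \left(14667 - -7771\right) = \frac{343}{-103} + \left(14667 - -7771\right) = 343 \left(- \frac{1}{103}\right) + \left(14667 + 7771\right) = - \frac{343}{103} + 22438 = \frac{2310771}{103}$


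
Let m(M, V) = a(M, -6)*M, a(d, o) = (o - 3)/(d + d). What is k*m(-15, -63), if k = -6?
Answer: 27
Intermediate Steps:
a(d, o) = (-3 + o)/(2*d) (a(d, o) = (-3 + o)/((2*d)) = (-3 + o)*(1/(2*d)) = (-3 + o)/(2*d))
m(M, V) = -9/2 (m(M, V) = ((-3 - 6)/(2*M))*M = ((½)*(-9)/M)*M = (-9/(2*M))*M = -9/2)
k*m(-15, -63) = -6*(-9/2) = 27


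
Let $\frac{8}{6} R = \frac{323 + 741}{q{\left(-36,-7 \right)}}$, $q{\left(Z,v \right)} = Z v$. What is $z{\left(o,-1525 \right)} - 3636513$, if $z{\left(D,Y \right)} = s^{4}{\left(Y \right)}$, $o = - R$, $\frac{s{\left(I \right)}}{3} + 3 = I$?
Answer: $441548518822623$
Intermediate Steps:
$s{\left(I \right)} = -9 + 3 I$
$R = \frac{19}{6}$ ($R = \frac{3 \frac{323 + 741}{\left(-36\right) \left(-7\right)}}{4} = \frac{3 \cdot \frac{1064}{252}}{4} = \frac{3 \cdot 1064 \cdot \frac{1}{252}}{4} = \frac{3}{4} \cdot \frac{38}{9} = \frac{19}{6} \approx 3.1667$)
$o = - \frac{19}{6}$ ($o = \left(-1\right) \frac{19}{6} = - \frac{19}{6} \approx -3.1667$)
$z{\left(D,Y \right)} = \left(-9 + 3 Y\right)^{4}$
$z{\left(o,-1525 \right)} - 3636513 = 81 \left(-3 - 1525\right)^{4} - 3636513 = 81 \left(-1528\right)^{4} - 3636513 = 81 \cdot 5451216326656 - 3636513 = 441548522459136 - 3636513 = 441548518822623$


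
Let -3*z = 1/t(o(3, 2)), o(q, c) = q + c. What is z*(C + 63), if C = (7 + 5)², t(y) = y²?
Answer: -69/25 ≈ -2.7600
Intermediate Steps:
o(q, c) = c + q
z = -1/75 (z = -1/(3*(2 + 3)²) = -1/(3*(5²)) = -⅓/25 = -⅓*1/25 = -1/75 ≈ -0.013333)
C = 144 (C = 12² = 144)
z*(C + 63) = -(144 + 63)/75 = -1/75*207 = -69/25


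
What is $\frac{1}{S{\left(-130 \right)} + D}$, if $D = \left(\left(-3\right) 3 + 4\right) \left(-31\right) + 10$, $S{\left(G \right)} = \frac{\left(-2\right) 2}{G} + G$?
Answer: $\frac{65}{2277} \approx 0.028546$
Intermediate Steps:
$S{\left(G \right)} = G - \frac{4}{G}$ ($S{\left(G \right)} = - \frac{4}{G} + G = G - \frac{4}{G}$)
$D = 165$ ($D = \left(-9 + 4\right) \left(-31\right) + 10 = \left(-5\right) \left(-31\right) + 10 = 155 + 10 = 165$)
$\frac{1}{S{\left(-130 \right)} + D} = \frac{1}{\left(-130 - \frac{4}{-130}\right) + 165} = \frac{1}{\left(-130 - - \frac{2}{65}\right) + 165} = \frac{1}{\left(-130 + \frac{2}{65}\right) + 165} = \frac{1}{- \frac{8448}{65} + 165} = \frac{1}{\frac{2277}{65}} = \frac{65}{2277}$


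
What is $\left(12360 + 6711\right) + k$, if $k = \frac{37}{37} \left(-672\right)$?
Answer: $18399$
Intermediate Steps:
$k = -672$ ($k = 37 \cdot \frac{1}{37} \left(-672\right) = 1 \left(-672\right) = -672$)
$\left(12360 + 6711\right) + k = \left(12360 + 6711\right) - 672 = 19071 - 672 = 18399$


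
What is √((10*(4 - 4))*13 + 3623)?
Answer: √3623 ≈ 60.191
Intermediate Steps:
√((10*(4 - 4))*13 + 3623) = √((10*0)*13 + 3623) = √(0*13 + 3623) = √(0 + 3623) = √3623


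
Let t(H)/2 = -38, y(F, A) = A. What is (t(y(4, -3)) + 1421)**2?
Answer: 1809025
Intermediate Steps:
t(H) = -76 (t(H) = 2*(-38) = -76)
(t(y(4, -3)) + 1421)**2 = (-76 + 1421)**2 = 1345**2 = 1809025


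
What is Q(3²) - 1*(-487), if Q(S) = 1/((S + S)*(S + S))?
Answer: 157789/324 ≈ 487.00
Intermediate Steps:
Q(S) = 1/(4*S²) (Q(S) = 1/((2*S)*(2*S)) = 1/(4*S²))
Q(3²) - 1*(-487) = 1/(4*(3²)²) - 1*(-487) = (¼)/9² + 487 = (¼)*(1/81) + 487 = 1/324 + 487 = 157789/324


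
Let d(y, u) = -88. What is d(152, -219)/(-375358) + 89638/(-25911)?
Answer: -16822030118/4862950569 ≈ -3.4592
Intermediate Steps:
d(152, -219)/(-375358) + 89638/(-25911) = -88/(-375358) + 89638/(-25911) = -88*(-1/375358) + 89638*(-1/25911) = 44/187679 - 89638/25911 = -16822030118/4862950569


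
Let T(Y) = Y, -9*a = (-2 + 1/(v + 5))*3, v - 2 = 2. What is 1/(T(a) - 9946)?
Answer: -27/268525 ≈ -0.00010055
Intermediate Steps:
v = 4 (v = 2 + 2 = 4)
a = 17/27 (a = -(-2 + 1/(4 + 5))*3/9 = -(-2 + 1/9)*3/9 = -(-17)*3/81 = -1/9*(-17/3) = 17/27 ≈ 0.62963)
1/(T(a) - 9946) = 1/(17/27 - 9946) = 1/(-268525/27) = -27/268525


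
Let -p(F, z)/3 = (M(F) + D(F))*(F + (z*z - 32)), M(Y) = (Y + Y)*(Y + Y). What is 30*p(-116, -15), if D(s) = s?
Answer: -372196440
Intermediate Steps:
M(Y) = 4*Y**2 (M(Y) = (2*Y)*(2*Y) = 4*Y**2)
p(F, z) = -3*(F + 4*F**2)*(-32 + F + z**2) (p(F, z) = -3*(4*F**2 + F)*(F + (z*z - 32)) = -3*(F + 4*F**2)*(F + (z**2 - 32)) = -3*(F + 4*F**2)*(F + (-32 + z**2)) = -3*(F + 4*F**2)*(-32 + F + z**2))
30*p(-116, -15) = 30*(3*(-116)*(32 - 1*(-15)**2 - 4*(-116)**2 + 127*(-116) - 4*(-116)*(-15)**2)) = 30*(3*(-116)*(32 - 1*225 - 4*13456 - 14732 - 4*(-116)*225)) = 30*(3*(-116)*(32 - 225 - 53824 - 14732 + 104400)) = 30*(3*(-116)*35651) = 30*(-12406548) = -372196440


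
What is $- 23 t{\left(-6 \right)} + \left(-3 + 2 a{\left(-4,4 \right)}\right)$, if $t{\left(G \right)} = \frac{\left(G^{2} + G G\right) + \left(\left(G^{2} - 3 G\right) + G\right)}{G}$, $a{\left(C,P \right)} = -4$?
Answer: $449$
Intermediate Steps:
$t{\left(G \right)} = \frac{- 2 G + 3 G^{2}}{G}$ ($t{\left(G \right)} = \frac{\left(G^{2} + G^{2}\right) + \left(G^{2} - 2 G\right)}{G} = \frac{2 G^{2} + \left(G^{2} - 2 G\right)}{G} = \frac{- 2 G + 3 G^{2}}{G}$)
$- 23 t{\left(-6 \right)} + \left(-3 + 2 a{\left(-4,4 \right)}\right) = - 23 \left(-2 + 3 \left(-6\right)\right) + \left(-3 + 2 \left(-4\right)\right) = - 23 \left(-2 - 18\right) - 11 = \left(-23\right) \left(-20\right) - 11 = 460 - 11 = 449$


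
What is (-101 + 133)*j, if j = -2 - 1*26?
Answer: -896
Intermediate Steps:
j = -28 (j = -2 - 26 = -28)
(-101 + 133)*j = (-101 + 133)*(-28) = 32*(-28) = -896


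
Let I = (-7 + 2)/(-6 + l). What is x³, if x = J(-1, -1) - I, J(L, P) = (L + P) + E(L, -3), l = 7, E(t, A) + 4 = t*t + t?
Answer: -1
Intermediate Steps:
E(t, A) = -4 + t + t² (E(t, A) = -4 + (t*t + t) = -4 + (t² + t) = -4 + (t + t²) = -4 + t + t²)
J(L, P) = -4 + P + L² + 2*L (J(L, P) = (L + P) + (-4 + L + L²) = -4 + P + L² + 2*L)
I = -5 (I = (-7 + 2)/(-6 + 7) = -5/1 = -5*1 = -5)
x = -1 (x = (-4 - 1 + (-1)² + 2*(-1)) - 1*(-5) = (-4 - 1 + 1 - 2) + 5 = -6 + 5 = -1)
x³ = (-1)³ = -1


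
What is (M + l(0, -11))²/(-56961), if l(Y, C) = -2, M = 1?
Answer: -1/56961 ≈ -1.7556e-5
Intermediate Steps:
(M + l(0, -11))²/(-56961) = (1 - 2)²/(-56961) = (-1)²*(-1/56961) = 1*(-1/56961) = -1/56961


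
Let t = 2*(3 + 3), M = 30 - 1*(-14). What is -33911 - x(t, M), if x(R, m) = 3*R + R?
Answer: -33959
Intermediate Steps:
M = 44 (M = 30 + 14 = 44)
t = 12 (t = 2*6 = 12)
x(R, m) = 4*R
-33911 - x(t, M) = -33911 - 4*12 = -33911 - 1*48 = -33911 - 48 = -33959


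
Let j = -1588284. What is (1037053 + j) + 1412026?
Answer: 860795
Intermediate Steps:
(1037053 + j) + 1412026 = (1037053 - 1588284) + 1412026 = -551231 + 1412026 = 860795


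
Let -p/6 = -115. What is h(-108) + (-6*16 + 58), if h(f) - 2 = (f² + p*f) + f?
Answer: -63000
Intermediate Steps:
p = 690 (p = -6*(-115) = 690)
h(f) = 2 + f² + 691*f (h(f) = 2 + ((f² + 690*f) + f) = 2 + (f² + 691*f) = 2 + f² + 691*f)
h(-108) + (-6*16 + 58) = (2 + (-108)² + 691*(-108)) + (-6*16 + 58) = (2 + 11664 - 74628) + (-96 + 58) = -62962 - 38 = -63000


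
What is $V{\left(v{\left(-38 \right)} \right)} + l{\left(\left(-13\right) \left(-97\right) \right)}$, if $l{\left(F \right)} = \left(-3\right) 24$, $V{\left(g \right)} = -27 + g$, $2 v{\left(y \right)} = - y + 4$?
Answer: $-78$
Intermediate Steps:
$v{\left(y \right)} = 2 - \frac{y}{2}$ ($v{\left(y \right)} = \frac{- y + 4}{2} = \frac{4 - y}{2} = 2 - \frac{y}{2}$)
$l{\left(F \right)} = -72$
$V{\left(v{\left(-38 \right)} \right)} + l{\left(\left(-13\right) \left(-97\right) \right)} = \left(-27 + \left(2 - -19\right)\right) - 72 = \left(-27 + \left(2 + 19\right)\right) - 72 = \left(-27 + 21\right) - 72 = -6 - 72 = -78$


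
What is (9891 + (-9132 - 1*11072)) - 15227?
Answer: -25540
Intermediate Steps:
(9891 + (-9132 - 1*11072)) - 15227 = (9891 + (-9132 - 11072)) - 15227 = (9891 - 20204) - 15227 = -10313 - 15227 = -25540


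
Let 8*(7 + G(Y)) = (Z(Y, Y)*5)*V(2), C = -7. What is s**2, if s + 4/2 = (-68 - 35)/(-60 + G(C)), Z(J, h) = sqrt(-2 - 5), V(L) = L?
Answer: 4*(620*sqrt(7) + 3669*I)/(2680*sqrt(7) + 71649*I) ≈ 0.21182 - 0.070616*I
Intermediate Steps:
Z(J, h) = I*sqrt(7) (Z(J, h) = sqrt(-7) = I*sqrt(7))
G(Y) = -7 + 5*I*sqrt(7)/4 (G(Y) = -7 + (((I*sqrt(7))*5)*2)/8 = -7 + ((5*I*sqrt(7))*2)/8 = -7 + (10*I*sqrt(7))/8 = -7 + 5*I*sqrt(7)/4)
s = -2 - 103/(-67 + 5*I*sqrt(7)/4) (s = -2 + (-68 - 35)/(-60 + (-7 + 5*I*sqrt(7)/4)) = -2 - 103/(-67 + 5*I*sqrt(7)/4) ≈ -0.46642 + 0.075699*I)
s**2 = (-33582/71999 + 2060*I*sqrt(7)/71999)**2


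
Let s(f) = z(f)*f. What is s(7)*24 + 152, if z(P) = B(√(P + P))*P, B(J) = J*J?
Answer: 16616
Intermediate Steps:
B(J) = J²
z(P) = 2*P² (z(P) = (√(P + P))²*P = (√(2*P))²*P = (√2*√P)²*P = (2*P)*P = 2*P²)
s(f) = 2*f³ (s(f) = (2*f²)*f = 2*f³)
s(7)*24 + 152 = (2*7³)*24 + 152 = (2*343)*24 + 152 = 686*24 + 152 = 16464 + 152 = 16616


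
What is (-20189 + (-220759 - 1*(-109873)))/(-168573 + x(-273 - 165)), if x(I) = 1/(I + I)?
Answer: 16403100/21095707 ≈ 0.77756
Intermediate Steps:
x(I) = 1/(2*I)
(-20189 + (-220759 - 1*(-109873)))/(-168573 + x(-273 - 165)) = (-20189 + (-220759 - 1*(-109873)))/(-168573 + 1/(2*(-273 - 165))) = (-20189 + (-220759 + 109873))/(-168573 + (1/2)/(-438)) = (-20189 - 110886)/(-168573 + (1/2)*(-1/438)) = -131075/(-168573 - 1/876) = -131075/(-147669949/876) = -131075*(-876/147669949) = 16403100/21095707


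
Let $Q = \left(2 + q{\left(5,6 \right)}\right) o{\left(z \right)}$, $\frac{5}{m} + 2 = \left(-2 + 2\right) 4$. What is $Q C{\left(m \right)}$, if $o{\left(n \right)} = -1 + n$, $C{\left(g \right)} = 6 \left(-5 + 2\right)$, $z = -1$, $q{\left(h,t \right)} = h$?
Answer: $252$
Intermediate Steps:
$m = - \frac{5}{2}$ ($m = \frac{5}{-2 + \left(-2 + 2\right) 4} = \frac{5}{-2 + 0 \cdot 4} = \frac{5}{-2 + 0} = \frac{5}{-2} = 5 \left(- \frac{1}{2}\right) = - \frac{5}{2} \approx -2.5$)
$C{\left(g \right)} = -18$ ($C{\left(g \right)} = 6 \left(-3\right) = -18$)
$Q = -14$ ($Q = \left(2 + 5\right) \left(-1 - 1\right) = 7 \left(-2\right) = -14$)
$Q C{\left(m \right)} = \left(-14\right) \left(-18\right) = 252$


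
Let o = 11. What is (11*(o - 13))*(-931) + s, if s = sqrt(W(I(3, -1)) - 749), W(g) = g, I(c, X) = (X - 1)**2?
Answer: 20482 + I*sqrt(745) ≈ 20482.0 + 27.295*I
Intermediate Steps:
I(c, X) = (-1 + X)**2
s = I*sqrt(745) (s = sqrt((-1 - 1)**2 - 749) = sqrt((-2)**2 - 749) = sqrt(4 - 749) = sqrt(-745) = I*sqrt(745) ≈ 27.295*I)
(11*(o - 13))*(-931) + s = (11*(11 - 13))*(-931) + I*sqrt(745) = (11*(-2))*(-931) + I*sqrt(745) = -22*(-931) + I*sqrt(745) = 20482 + I*sqrt(745)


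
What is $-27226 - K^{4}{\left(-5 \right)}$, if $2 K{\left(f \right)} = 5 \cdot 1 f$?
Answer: $- \frac{826241}{16} \approx -51640.0$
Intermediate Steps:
$K{\left(f \right)} = \frac{5 f}{2}$ ($K{\left(f \right)} = \frac{5 \cdot 1 f}{2} = \frac{5 f}{2}$)
$-27226 - K^{4}{\left(-5 \right)} = -27226 - \left(\frac{5}{2} \left(-5\right)\right)^{4} = -27226 - \left(- \frac{25}{2}\right)^{4} = -27226 - \frac{390625}{16} = - \frac{826241}{16}$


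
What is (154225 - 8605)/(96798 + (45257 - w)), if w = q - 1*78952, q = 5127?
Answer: 2427/3598 ≈ 0.67454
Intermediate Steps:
w = -73825 (w = 5127 - 1*78952 = 5127 - 78952 = -73825)
(154225 - 8605)/(96798 + (45257 - w)) = (154225 - 8605)/(96798 + (45257 - 1*(-73825))) = 145620/(96798 + (45257 + 73825)) = 145620/(96798 + 119082) = 145620/215880 = 145620*(1/215880) = 2427/3598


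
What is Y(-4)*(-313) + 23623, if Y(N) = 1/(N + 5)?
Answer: 23310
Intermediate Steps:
Y(N) = 1/(5 + N)
Y(-4)*(-313) + 23623 = -313/(5 - 4) + 23623 = -313/1 + 23623 = 1*(-313) + 23623 = -313 + 23623 = 23310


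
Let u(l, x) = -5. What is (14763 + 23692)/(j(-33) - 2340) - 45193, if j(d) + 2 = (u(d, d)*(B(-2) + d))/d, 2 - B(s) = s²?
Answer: -3501963988/77461 ≈ -45209.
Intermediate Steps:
B(s) = 2 - s²
j(d) = -2 + (10 - 5*d)/d (j(d) = -2 + (-5*((2 - 1*(-2)²) + d))/d = -2 + (-5*((2 - 1*4) + d))/d = -2 + (-5*((2 - 4) + d))/d = -2 + (-5*(-2 + d))/d = -2 + (10 - 5*d)/d)
(14763 + 23692)/(j(-33) - 2340) - 45193 = (14763 + 23692)/((-7 + 10/(-33)) - 2340) - 45193 = 38455/((-7 + 10*(-1/33)) - 2340) - 45193 = 38455/((-7 - 10/33) - 2340) - 45193 = 38455/(-241/33 - 2340) - 45193 = 38455/(-77461/33) - 45193 = 38455*(-33/77461) - 45193 = -1269015/77461 - 45193 = -3501963988/77461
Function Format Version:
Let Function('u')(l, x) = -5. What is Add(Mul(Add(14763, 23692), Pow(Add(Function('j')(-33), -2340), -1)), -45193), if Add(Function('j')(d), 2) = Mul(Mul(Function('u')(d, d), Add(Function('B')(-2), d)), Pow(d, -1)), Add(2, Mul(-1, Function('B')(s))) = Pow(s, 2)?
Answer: Rational(-3501963988, 77461) ≈ -45209.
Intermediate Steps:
Function('B')(s) = Add(2, Mul(-1, Pow(s, 2)))
Function('j')(d) = Add(-2, Mul(Pow(d, -1), Add(10, Mul(-5, d)))) (Function('j')(d) = Add(-2, Mul(Mul(-5, Add(Add(2, Mul(-1, Pow(-2, 2))), d)), Pow(d, -1))) = Add(-2, Mul(Mul(-5, Add(Add(2, Mul(-1, 4)), d)), Pow(d, -1))) = Add(-2, Mul(Mul(-5, Add(Add(2, -4), d)), Pow(d, -1))) = Add(-2, Mul(Mul(-5, Add(-2, d)), Pow(d, -1))) = Add(-2, Mul(Add(10, Mul(-5, d)), Pow(d, -1))) = Add(-2, Mul(Pow(d, -1), Add(10, Mul(-5, d)))))
Add(Mul(Add(14763, 23692), Pow(Add(Function('j')(-33), -2340), -1)), -45193) = Add(Mul(Add(14763, 23692), Pow(Add(Add(-7, Mul(10, Pow(-33, -1))), -2340), -1)), -45193) = Add(Mul(38455, Pow(Add(Add(-7, Mul(10, Rational(-1, 33))), -2340), -1)), -45193) = Add(Mul(38455, Pow(Add(Add(-7, Rational(-10, 33)), -2340), -1)), -45193) = Add(Mul(38455, Pow(Add(Rational(-241, 33), -2340), -1)), -45193) = Add(Mul(38455, Pow(Rational(-77461, 33), -1)), -45193) = Add(Mul(38455, Rational(-33, 77461)), -45193) = Add(Rational(-1269015, 77461), -45193) = Rational(-3501963988, 77461)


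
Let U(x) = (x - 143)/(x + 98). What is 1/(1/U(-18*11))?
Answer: 341/100 ≈ 3.4100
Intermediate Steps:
U(x) = (-143 + x)/(98 + x)
1/(1/U(-18*11)) = 1/(1/((-143 - 18*11)/(98 - 18*11))) = 1/(1/((-143 - 198)/(98 - 198))) = 1/(1/(-341/(-100))) = 1/(1/(-1/100*(-341))) = 1/(1/(341/100)) = 1/(100/341) = 341/100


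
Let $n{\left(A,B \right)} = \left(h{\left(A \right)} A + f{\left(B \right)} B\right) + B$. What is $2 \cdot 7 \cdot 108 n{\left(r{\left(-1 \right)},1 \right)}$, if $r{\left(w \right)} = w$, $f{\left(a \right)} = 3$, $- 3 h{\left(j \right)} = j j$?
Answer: $6552$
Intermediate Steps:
$h{\left(j \right)} = - \frac{j^{2}}{3}$ ($h{\left(j \right)} = - \frac{j j}{3} = - \frac{j^{2}}{3}$)
$n{\left(A,B \right)} = 4 B - \frac{A^{3}}{3}$ ($n{\left(A,B \right)} = \left(- \frac{A^{2}}{3} A + 3 B\right) + B = \left(- \frac{A^{3}}{3} + 3 B\right) + B = \left(3 B - \frac{A^{3}}{3}\right) + B = 4 B - \frac{A^{3}}{3}$)
$2 \cdot 7 \cdot 108 n{\left(r{\left(-1 \right)},1 \right)} = 2 \cdot 7 \cdot 108 \left(4 \cdot 1 - \frac{\left(-1\right)^{3}}{3}\right) = 14 \cdot 108 \left(4 - - \frac{1}{3}\right) = 1512 \left(4 + \frac{1}{3}\right) = 1512 \cdot \frac{13}{3} = 6552$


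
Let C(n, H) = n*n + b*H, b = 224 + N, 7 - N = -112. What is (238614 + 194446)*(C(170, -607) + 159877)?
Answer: -8411757440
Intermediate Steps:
N = 119 (N = 7 - 1*(-112) = 7 + 112 = 119)
b = 343 (b = 224 + 119 = 343)
C(n, H) = n**2 + 343*H (C(n, H) = n*n + 343*H = n**2 + 343*H)
(238614 + 194446)*(C(170, -607) + 159877) = (238614 + 194446)*((170**2 + 343*(-607)) + 159877) = 433060*((28900 - 208201) + 159877) = 433060*(-179301 + 159877) = 433060*(-19424) = -8411757440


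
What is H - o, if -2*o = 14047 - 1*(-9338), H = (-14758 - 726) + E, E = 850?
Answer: -5883/2 ≈ -2941.5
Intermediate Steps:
H = -14634 (H = (-14758 - 726) + 850 = -15484 + 850 = -14634)
o = -23385/2 (o = -(14047 - 1*(-9338))/2 = -(14047 + 9338)/2 = -½*23385 = -23385/2 ≈ -11693.)
H - o = -14634 - 1*(-23385/2) = -14634 + 23385/2 = -5883/2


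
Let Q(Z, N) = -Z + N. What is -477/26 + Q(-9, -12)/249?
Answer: -39617/2158 ≈ -18.358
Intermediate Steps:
Q(Z, N) = N - Z
-477/26 + Q(-9, -12)/249 = -477/26 + (-12 - 1*(-9))/249 = -477*1/26 + (-12 + 9)*(1/249) = -477/26 - 3*1/249 = -477/26 - 1/83 = -39617/2158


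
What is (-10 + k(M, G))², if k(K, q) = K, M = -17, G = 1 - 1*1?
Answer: 729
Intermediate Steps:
G = 0 (G = 1 - 1 = 0)
(-10 + k(M, G))² = (-10 - 17)² = (-27)² = 729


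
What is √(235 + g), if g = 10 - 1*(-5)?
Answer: 5*√10 ≈ 15.811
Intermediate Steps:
g = 15 (g = 10 + 5 = 15)
√(235 + g) = √(235 + 15) = √250 = 5*√10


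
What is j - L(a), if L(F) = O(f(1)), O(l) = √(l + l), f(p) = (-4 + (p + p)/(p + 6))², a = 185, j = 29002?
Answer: 29002 - 26*√2/7 ≈ 28997.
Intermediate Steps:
f(p) = (-4 + 2*p/(6 + p))² (f(p) = (-4 + (2*p)/(6 + p))² = (-4 + 2*p/(6 + p))²)
O(l) = √2*√l (O(l) = √(2*l) = √2*√l)
L(F) = 26*√2/7 (L(F) = √2*√(4*(12 + 1)²/(6 + 1)²) = √2*√(4*13²/7²) = √2*√(4*(1/49)*169) = √2*√(676/49) = √2*(26/7) = 26*√2/7)
j - L(a) = 29002 - 26*√2/7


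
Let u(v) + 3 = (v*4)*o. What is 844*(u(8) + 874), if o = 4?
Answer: 843156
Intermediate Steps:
u(v) = -3 + 16*v (u(v) = -3 + (v*4)*4 = -3 + (4*v)*4 = -3 + 16*v)
844*(u(8) + 874) = 844*((-3 + 16*8) + 874) = 844*((-3 + 128) + 874) = 844*(125 + 874) = 844*999 = 843156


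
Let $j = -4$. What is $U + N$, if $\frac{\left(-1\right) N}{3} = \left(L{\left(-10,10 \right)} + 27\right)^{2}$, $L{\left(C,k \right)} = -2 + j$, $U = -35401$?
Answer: $-36724$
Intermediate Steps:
$L{\left(C,k \right)} = -6$ ($L{\left(C,k \right)} = -2 - 4 = -6$)
$N = -1323$ ($N = - 3 \left(-6 + 27\right)^{2} = - 3 \cdot 21^{2} = \left(-3\right) 441 = -1323$)
$U + N = -35401 - 1323 = -36724$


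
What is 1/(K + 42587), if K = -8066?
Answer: 1/34521 ≈ 2.8968e-5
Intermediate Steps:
1/(K + 42587) = 1/(-8066 + 42587) = 1/34521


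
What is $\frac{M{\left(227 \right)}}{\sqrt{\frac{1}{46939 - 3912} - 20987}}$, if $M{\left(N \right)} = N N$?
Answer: $- \frac{51529 i \sqrt{2428356879406}}{225751912} \approx - 355.69 i$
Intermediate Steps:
$M{\left(N \right)} = N^{2}$
$\frac{M{\left(227 \right)}}{\sqrt{\frac{1}{46939 - 3912} - 20987}} = \frac{227^{2}}{\sqrt{\frac{1}{46939 - 3912} - 20987}} = \frac{51529}{\sqrt{\frac{1}{43027} - 20987}} = \frac{51529}{\sqrt{- \frac{903007648}{43027}}} = \frac{51529}{\frac{4}{43027} i \sqrt{2428356879406}} = 51529 \left(- \frac{i \sqrt{2428356879406}}{225751912}\right) = - \frac{51529 i \sqrt{2428356879406}}{225751912}$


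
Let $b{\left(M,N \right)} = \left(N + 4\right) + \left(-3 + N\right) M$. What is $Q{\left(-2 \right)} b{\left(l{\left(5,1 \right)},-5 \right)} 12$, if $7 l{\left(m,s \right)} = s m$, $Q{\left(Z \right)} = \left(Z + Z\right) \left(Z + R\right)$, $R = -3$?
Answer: $- \frac{11280}{7} \approx -1611.4$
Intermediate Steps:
$Q{\left(Z \right)} = 2 Z \left(-3 + Z\right)$ ($Q{\left(Z \right)} = \left(Z + Z\right) \left(Z - 3\right) = 2 Z \left(-3 + Z\right)$)
$l{\left(m,s \right)} = \frac{m s}{7}$ ($l{\left(m,s \right)} = \frac{s m}{7} = \frac{m s}{7}$)
$b{\left(M,N \right)} = 4 + N + M \left(-3 + N\right)$ ($b{\left(M,N \right)} = \left(4 + N\right) + M \left(-3 + N\right) = 4 + N + M \left(-3 + N\right)$)
$Q{\left(-2 \right)} b{\left(l{\left(5,1 \right)},-5 \right)} 12 = 2 \left(-2\right) \left(-3 - 2\right) \left(4 - 5 - 3 \cdot \frac{1}{7} \cdot 5 \cdot 1 + \frac{1}{7} \cdot 5 \cdot 1 \left(-5\right)\right) 12 = 2 \left(-2\right) \left(-5\right) \left(4 - 5 - \frac{15}{7} + \frac{5}{7} \left(-5\right)\right) 12 = 20 \left(4 - 5 - \frac{15}{7} - \frac{25}{7}\right) 12 = 20 \left(- \frac{47}{7}\right) 12 = \left(- \frac{940}{7}\right) 12 = - \frac{11280}{7}$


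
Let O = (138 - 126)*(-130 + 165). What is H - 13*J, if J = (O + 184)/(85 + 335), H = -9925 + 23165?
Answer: 1388237/105 ≈ 13221.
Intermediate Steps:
O = 420 (O = 12*35 = 420)
H = 13240
J = 151/105 (J = (420 + 184)/(85 + 335) = 604/420 = 604*(1/420) = 151/105 ≈ 1.4381)
H - 13*J = 13240 - 13*151/105 = 13240 - 1963/105 = 1388237/105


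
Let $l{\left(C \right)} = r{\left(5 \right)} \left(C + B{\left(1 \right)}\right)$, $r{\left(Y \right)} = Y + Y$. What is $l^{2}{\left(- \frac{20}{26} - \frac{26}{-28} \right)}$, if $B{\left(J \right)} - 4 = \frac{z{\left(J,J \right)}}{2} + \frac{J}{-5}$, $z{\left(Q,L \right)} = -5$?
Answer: $\frac{1763584}{8281} \approx 212.97$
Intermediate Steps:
$B{\left(J \right)} = \frac{3}{2} - \frac{J}{5}$ ($B{\left(J \right)} = 4 + \left(- \frac{5}{2} + \frac{J}{-5}\right) = 4 + \left(\left(-5\right) \frac{1}{2} + J \left(- \frac{1}{5}\right)\right) = 4 - \left(\frac{5}{2} + \frac{J}{5}\right) = \frac{3}{2} - \frac{J}{5}$)
$r{\left(Y \right)} = 2 Y$
$l{\left(C \right)} = 13 + 10 C$ ($l{\left(C \right)} = 2 \cdot 5 \left(C + \left(\frac{3}{2} - \frac{1}{5}\right)\right) = 10 \left(C + \left(\frac{3}{2} - \frac{1}{5}\right)\right) = 10 \left(C + \frac{13}{10}\right) = 10 \left(\frac{13}{10} + C\right) = 13 + 10 C$)
$l^{2}{\left(- \frac{20}{26} - \frac{26}{-28} \right)} = \left(13 + 10 \left(- \frac{20}{26} - \frac{26}{-28}\right)\right)^{2} = \left(13 + 10 \left(\left(-20\right) \frac{1}{26} - - \frac{13}{14}\right)\right)^{2} = \left(13 + 10 \left(- \frac{10}{13} + \frac{13}{14}\right)\right)^{2} = \left(13 + 10 \cdot \frac{29}{182}\right)^{2} = \left(13 + \frac{145}{91}\right)^{2} = \left(\frac{1328}{91}\right)^{2} = \frac{1763584}{8281}$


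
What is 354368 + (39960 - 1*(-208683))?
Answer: 603011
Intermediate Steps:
354368 + (39960 - 1*(-208683)) = 354368 + (39960 + 208683) = 354368 + 248643 = 603011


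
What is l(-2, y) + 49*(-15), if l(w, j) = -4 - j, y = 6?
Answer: -745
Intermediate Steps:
l(-2, y) + 49*(-15) = (-4 - 1*6) + 49*(-15) = (-4 - 6) - 735 = -10 - 735 = -745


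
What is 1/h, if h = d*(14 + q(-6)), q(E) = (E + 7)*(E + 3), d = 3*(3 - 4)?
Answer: -1/33 ≈ -0.030303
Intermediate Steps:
d = -3 (d = 3*(-1) = -3)
q(E) = (3 + E)*(7 + E) (q(E) = (7 + E)*(3 + E) = (3 + E)*(7 + E))
h = -33 (h = -3*(14 + (21 + (-6)² + 10*(-6))) = -3*(14 + (21 + 36 - 60)) = -3*(14 - 3) = -3*11 = -33)
1/h = 1/(-33) = -1/33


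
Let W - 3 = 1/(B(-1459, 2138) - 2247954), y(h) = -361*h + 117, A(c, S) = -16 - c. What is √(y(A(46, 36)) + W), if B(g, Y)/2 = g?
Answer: 11*√235546880074194/1125436 ≈ 150.01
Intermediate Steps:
B(g, Y) = 2*g
y(h) = 117 - 361*h
W = 6752615/2250872 (W = 3 + 1/(2*(-1459) - 2247954) = 3 + 1/(-2918 - 2247954) = 3 + 1/(-2250872) = 3 - 1/2250872 = 6752615/2250872 ≈ 3.0000)
√(y(A(46, 36)) + W) = √((117 - 361*(-16 - 1*46)) + 6752615/2250872) = √((117 - 361*(-16 - 46)) + 6752615/2250872) = √((117 - 361*(-62)) + 6752615/2250872) = √((117 + 22382) + 6752615/2250872) = √(22499 + 6752615/2250872) = √(50649121743/2250872) = 11*√235546880074194/1125436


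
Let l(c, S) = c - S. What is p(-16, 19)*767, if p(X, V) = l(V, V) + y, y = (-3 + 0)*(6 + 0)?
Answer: -13806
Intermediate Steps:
y = -18 (y = -3*6 = -18)
p(X, V) = -18 (p(X, V) = (V - V) - 18 = 0 - 18 = -18)
p(-16, 19)*767 = -18*767 = -13806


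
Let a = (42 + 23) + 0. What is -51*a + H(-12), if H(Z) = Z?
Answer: -3327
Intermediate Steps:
a = 65 (a = 65 + 0 = 65)
-51*a + H(-12) = -51*65 - 12 = -3315 - 12 = -3327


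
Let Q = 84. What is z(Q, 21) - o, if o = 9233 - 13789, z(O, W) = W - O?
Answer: 4493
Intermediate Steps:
o = -4556
z(Q, 21) - o = (21 - 1*84) - 1*(-4556) = (21 - 84) + 4556 = -63 + 4556 = 4493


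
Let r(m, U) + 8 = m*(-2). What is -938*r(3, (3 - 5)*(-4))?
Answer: 13132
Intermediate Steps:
r(m, U) = -8 - 2*m (r(m, U) = -8 + m*(-2) = -8 - 2*m)
-938*r(3, (3 - 5)*(-4)) = -938*(-8 - 2*3) = -938*(-8 - 6) = -938*(-14) = 13132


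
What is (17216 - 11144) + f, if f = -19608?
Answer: -13536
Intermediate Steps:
(17216 - 11144) + f = (17216 - 11144) - 19608 = 6072 - 19608 = -13536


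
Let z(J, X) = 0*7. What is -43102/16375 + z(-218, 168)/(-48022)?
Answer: -43102/16375 ≈ -2.6322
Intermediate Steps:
z(J, X) = 0
-43102/16375 + z(-218, 168)/(-48022) = -43102/16375 + 0/(-48022) = -43102*1/16375 + 0*(-1/48022) = -43102/16375 + 0 = -43102/16375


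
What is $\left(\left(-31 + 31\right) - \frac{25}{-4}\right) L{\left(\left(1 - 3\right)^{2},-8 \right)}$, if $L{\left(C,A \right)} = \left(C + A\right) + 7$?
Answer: $\frac{75}{4} \approx 18.75$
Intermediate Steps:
$L{\left(C,A \right)} = 7 + A + C$ ($L{\left(C,A \right)} = \left(A + C\right) + 7 = 7 + A + C$)
$\left(\left(-31 + 31\right) - \frac{25}{-4}\right) L{\left(\left(1 - 3\right)^{2},-8 \right)} = \left(\left(-31 + 31\right) - \frac{25}{-4}\right) \left(7 - 8 + \left(1 - 3\right)^{2}\right) = \left(0 - - \frac{25}{4}\right) \left(7 - 8 + \left(-2\right)^{2}\right) = \left(0 + \frac{25}{4}\right) \left(7 - 8 + 4\right) = \frac{25}{4} \cdot 3 = \frac{75}{4}$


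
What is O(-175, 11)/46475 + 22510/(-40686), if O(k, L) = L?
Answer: -47532032/85949175 ≈ -0.55303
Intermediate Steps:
O(-175, 11)/46475 + 22510/(-40686) = 11/46475 + 22510/(-40686) = 11*(1/46475) + 22510*(-1/40686) = 1/4225 - 11255/20343 = -47532032/85949175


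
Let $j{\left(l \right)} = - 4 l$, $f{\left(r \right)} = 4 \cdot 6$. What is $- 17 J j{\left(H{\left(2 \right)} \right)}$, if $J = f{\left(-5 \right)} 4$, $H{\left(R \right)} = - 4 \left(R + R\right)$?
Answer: $-104448$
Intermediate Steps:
$f{\left(r \right)} = 24$
$H{\left(R \right)} = - 8 R$ ($H{\left(R \right)} = - 4 \cdot 2 R = - 8 R$)
$J = 96$ ($J = 24 \cdot 4 = 96$)
$- 17 J j{\left(H{\left(2 \right)} \right)} = \left(-17\right) 96 \left(- 4 \left(\left(-8\right) 2\right)\right) = - 1632 \left(\left(-4\right) \left(-16\right)\right) = \left(-1632\right) 64 = -104448$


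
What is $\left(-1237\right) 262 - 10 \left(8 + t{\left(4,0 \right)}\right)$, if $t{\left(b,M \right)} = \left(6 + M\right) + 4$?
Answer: $-324274$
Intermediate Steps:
$t{\left(b,M \right)} = 10 + M$
$\left(-1237\right) 262 - 10 \left(8 + t{\left(4,0 \right)}\right) = \left(-1237\right) 262 - 10 \left(8 + \left(10 + 0\right)\right) = -324094 - 10 \left(8 + 10\right) = -324094 - 180 = -324274$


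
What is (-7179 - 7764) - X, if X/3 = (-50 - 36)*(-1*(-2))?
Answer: -14427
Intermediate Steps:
X = -516 (X = 3*((-50 - 36)*(-1*(-2))) = 3*(-86*2) = 3*(-172) = -516)
(-7179 - 7764) - X = (-7179 - 7764) - 1*(-516) = -14943 + 516 = -14427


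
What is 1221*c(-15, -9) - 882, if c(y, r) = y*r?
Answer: 163953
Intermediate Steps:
c(y, r) = r*y
1221*c(-15, -9) - 882 = 1221*(-9*(-15)) - 882 = 1221*135 - 882 = 164835 - 882 = 163953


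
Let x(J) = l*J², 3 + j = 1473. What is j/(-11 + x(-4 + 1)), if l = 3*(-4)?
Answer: -210/17 ≈ -12.353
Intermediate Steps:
j = 1470 (j = -3 + 1473 = 1470)
l = -12
x(J) = -12*J²
j/(-11 + x(-4 + 1)) = 1470/(-11 - 12*(-4 + 1)²) = 1470/(-11 - 12*(-3)²) = 1470/(-11 - 12*9) = 1470/(-11 - 108) = 1470/(-119) = -1/119*1470 = -210/17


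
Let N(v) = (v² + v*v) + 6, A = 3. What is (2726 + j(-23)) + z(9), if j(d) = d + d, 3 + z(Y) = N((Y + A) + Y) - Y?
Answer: 3556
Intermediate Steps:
N(v) = 6 + 2*v² (N(v) = (v² + v²) + 6 = 2*v² + 6 = 6 + 2*v²)
z(Y) = 3 - Y + 2*(3 + 2*Y)² (z(Y) = -3 + ((6 + 2*((Y + 3) + Y)²) - Y) = -3 + ((6 + 2*((3 + Y) + Y)²) - Y) = -3 + ((6 + 2*(3 + 2*Y)²) - Y) = -3 + (6 - Y + 2*(3 + 2*Y)²) = 3 - Y + 2*(3 + 2*Y)²)
j(d) = 2*d
(2726 + j(-23)) + z(9) = (2726 + 2*(-23)) + (21 + 8*9² + 23*9) = (2726 - 46) + (21 + 8*81 + 207) = 2680 + (21 + 648 + 207) = 2680 + 876 = 3556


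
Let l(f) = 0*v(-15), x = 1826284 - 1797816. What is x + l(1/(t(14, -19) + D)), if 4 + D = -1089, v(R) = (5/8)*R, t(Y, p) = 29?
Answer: 28468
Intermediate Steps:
v(R) = 5*R/8 (v(R) = (5*(⅛))*R = 5*R/8)
D = -1093 (D = -4 - 1089 = -1093)
x = 28468
l(f) = 0 (l(f) = 0*((5/8)*(-15)) = 0*(-75/8) = 0)
x + l(1/(t(14, -19) + D)) = 28468 + 0 = 28468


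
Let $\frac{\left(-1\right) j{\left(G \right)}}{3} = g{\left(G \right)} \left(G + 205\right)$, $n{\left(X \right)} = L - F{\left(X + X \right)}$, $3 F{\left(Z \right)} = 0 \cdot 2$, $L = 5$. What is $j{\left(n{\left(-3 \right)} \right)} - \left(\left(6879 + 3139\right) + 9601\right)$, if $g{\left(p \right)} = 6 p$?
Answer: $-38519$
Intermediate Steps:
$F{\left(Z \right)} = 0$ ($F{\left(Z \right)} = \frac{0 \cdot 2}{3} = \frac{1}{3} \cdot 0 = 0$)
$n{\left(X \right)} = 5$ ($n{\left(X \right)} = 5 - 0 = 5 + 0 = 5$)
$j{\left(G \right)} = - 18 G \left(205 + G\right)$ ($j{\left(G \right)} = - 3 \cdot 6 G \left(G + 205\right) = - 3 \cdot 6 G \left(205 + G\right) = - 18 G \left(205 + G\right)$)
$j{\left(n{\left(-3 \right)} \right)} - \left(\left(6879 + 3139\right) + 9601\right) = \left(-18\right) 5 \left(205 + 5\right) - \left(\left(6879 + 3139\right) + 9601\right) = \left(-18\right) 5 \cdot 210 - \left(10018 + 9601\right) = -18900 - 19619 = -38519$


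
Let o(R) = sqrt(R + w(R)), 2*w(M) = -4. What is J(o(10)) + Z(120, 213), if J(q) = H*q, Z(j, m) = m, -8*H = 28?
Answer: 213 - 7*sqrt(2) ≈ 203.10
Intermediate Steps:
H = -7/2 (H = -1/8*28 = -7/2 ≈ -3.5000)
w(M) = -2 (w(M) = (1/2)*(-4) = -2)
o(R) = sqrt(-2 + R) (o(R) = sqrt(R - 2) = sqrt(-2 + R))
J(q) = -7*q/2
J(o(10)) + Z(120, 213) = -7*sqrt(-2 + 10)/2 + 213 = -7*sqrt(2) + 213 = 213 - 7*sqrt(2)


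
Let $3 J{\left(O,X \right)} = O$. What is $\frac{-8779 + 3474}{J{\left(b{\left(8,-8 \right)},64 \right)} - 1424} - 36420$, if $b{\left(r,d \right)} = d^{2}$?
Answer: $- \frac{153239445}{4208} \approx -36416.0$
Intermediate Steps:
$J{\left(O,X \right)} = \frac{O}{3}$
$\frac{-8779 + 3474}{J{\left(b{\left(8,-8 \right)},64 \right)} - 1424} - 36420 = \frac{-8779 + 3474}{\frac{\left(-8\right)^{2}}{3} - 1424} - 36420 = - \frac{5305}{\frac{1}{3} \cdot 64 - 1424} - 36420 = - \frac{5305}{\frac{64}{3} - 1424} - 36420 = - \frac{5305}{- \frac{4208}{3}} - 36420 = \left(-5305\right) \left(- \frac{3}{4208}\right) - 36420 = \frac{15915}{4208} - 36420 = - \frac{153239445}{4208}$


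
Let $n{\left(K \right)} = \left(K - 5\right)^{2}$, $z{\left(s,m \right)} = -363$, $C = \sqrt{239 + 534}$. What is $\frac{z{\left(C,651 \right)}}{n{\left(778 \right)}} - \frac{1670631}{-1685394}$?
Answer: $\frac{332546224259}{335690597142} \approx 0.99063$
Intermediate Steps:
$C = \sqrt{773} \approx 27.803$
$n{\left(K \right)} = \left(-5 + K\right)^{2}$
$\frac{z{\left(C,651 \right)}}{n{\left(778 \right)}} - \frac{1670631}{-1685394} = - \frac{363}{\left(-5 + 778\right)^{2}} - \frac{1670631}{-1685394} = - \frac{363}{773^{2}} - - \frac{556877}{561798} = - \frac{363}{597529} + \frac{556877}{561798} = \frac{332546224259}{335690597142}$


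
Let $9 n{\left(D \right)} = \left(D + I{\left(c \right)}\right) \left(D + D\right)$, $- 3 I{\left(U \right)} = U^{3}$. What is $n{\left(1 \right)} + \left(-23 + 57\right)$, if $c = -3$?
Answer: $\frac{326}{9} \approx 36.222$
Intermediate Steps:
$I{\left(U \right)} = - \frac{U^{3}}{3}$
$n{\left(D \right)} = \frac{2 D \left(9 + D\right)}{9}$ ($n{\left(D \right)} = \frac{\left(D - \frac{\left(-3\right)^{3}}{3}\right) \left(D + D\right)}{9} = \frac{\left(D - -9\right) 2 D}{9} = \frac{\left(D + 9\right) 2 D}{9} = \frac{\left(9 + D\right) 2 D}{9} = \frac{2 D \left(9 + D\right)}{9}$)
$n{\left(1 \right)} + \left(-23 + 57\right) = \frac{2}{9} \cdot 1 \left(9 + 1\right) + \left(-23 + 57\right) = \frac{2}{9} \cdot 1 \cdot 10 + 34 = \frac{20}{9} + 34 = \frac{326}{9}$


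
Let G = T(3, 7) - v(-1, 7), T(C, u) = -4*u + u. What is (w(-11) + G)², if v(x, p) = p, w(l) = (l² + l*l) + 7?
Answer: 48841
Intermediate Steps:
w(l) = 7 + 2*l² (w(l) = (l² + l²) + 7 = 2*l² + 7 = 7 + 2*l²)
T(C, u) = -3*u
G = -28 (G = -3*7 - 1*7 = -21 - 7 = -28)
(w(-11) + G)² = ((7 + 2*(-11)²) - 28)² = ((7 + 2*121) - 28)² = ((7 + 242) - 28)² = (249 - 28)² = 221² = 48841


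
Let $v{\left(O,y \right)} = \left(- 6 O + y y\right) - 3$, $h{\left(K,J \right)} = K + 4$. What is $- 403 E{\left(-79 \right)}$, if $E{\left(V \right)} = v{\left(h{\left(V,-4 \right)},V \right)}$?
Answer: $-2695264$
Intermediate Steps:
$h{\left(K,J \right)} = 4 + K$
$v{\left(O,y \right)} = -3 + y^{2} - 6 O$ ($v{\left(O,y \right)} = \left(- 6 O + y^{2}\right) - 3 = \left(y^{2} - 6 O\right) - 3 = -3 + y^{2} - 6 O$)
$E{\left(V \right)} = -27 + V^{2} - 6 V$ ($E{\left(V \right)} = -3 + V^{2} - 6 \left(4 + V\right) = -3 + V^{2} - \left(24 + 6 V\right) = -27 + V^{2} - 6 V$)
$- 403 E{\left(-79 \right)} = - 403 \left(-27 + \left(-79\right)^{2} - -474\right) = - 403 \left(-27 + 6241 + 474\right) = \left(-403\right) 6688 = -2695264$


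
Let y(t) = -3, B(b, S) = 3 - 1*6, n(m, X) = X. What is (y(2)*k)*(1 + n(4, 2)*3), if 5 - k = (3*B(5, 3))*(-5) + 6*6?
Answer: 1596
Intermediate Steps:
B(b, S) = -3 (B(b, S) = 3 - 6 = -3)
k = -76 (k = 5 - ((3*(-3))*(-5) + 6*6) = 5 - (-9*(-5) + 36) = 5 - (45 + 36) = 5 - 1*81 = 5 - 81 = -76)
(y(2)*k)*(1 + n(4, 2)*3) = (-3*(-76))*(1 + 2*3) = 228*(1 + 6) = 228*7 = 1596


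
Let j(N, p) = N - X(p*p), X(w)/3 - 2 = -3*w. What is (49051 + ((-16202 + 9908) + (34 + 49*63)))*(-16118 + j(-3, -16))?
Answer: -634171594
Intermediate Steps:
X(w) = 6 - 9*w (X(w) = 6 + 3*(-3*w) = 6 - 9*w)
j(N, p) = -6 + N + 9*p² (j(N, p) = N - (6 - 9*p*p) = N - (6 - 9*p²) = N + (-6 + 9*p²) = -6 + N + 9*p²)
(49051 + ((-16202 + 9908) + (34 + 49*63)))*(-16118 + j(-3, -16)) = (49051 + ((-16202 + 9908) + (34 + 49*63)))*(-16118 + (-6 - 3 + 9*(-16)²)) = (49051 + (-6294 + (34 + 3087)))*(-16118 + (-6 - 3 + 9*256)) = (49051 + (-6294 + 3121))*(-16118 + (-6 - 3 + 2304)) = (49051 - 3173)*(-16118 + 2295) = 45878*(-13823) = -634171594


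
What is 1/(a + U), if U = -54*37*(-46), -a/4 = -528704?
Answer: 1/2206724 ≈ 4.5316e-7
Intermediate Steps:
a = 2114816 (a = -4*(-528704) = 2114816)
U = 91908 (U = -1998*(-46) = 91908)
1/(a + U) = 1/(2114816 + 91908) = 1/2206724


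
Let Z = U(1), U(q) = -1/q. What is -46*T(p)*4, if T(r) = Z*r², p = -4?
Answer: 2944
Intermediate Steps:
Z = -1 (Z = -1/1 = -1*1 = -1)
T(r) = -r²
-46*T(p)*4 = -(-46)*(-4)²*4 = -(-46)*16*4 = -46*(-16)*4 = 736*4 = 2944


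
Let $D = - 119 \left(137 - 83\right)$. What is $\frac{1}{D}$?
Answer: $- \frac{1}{6426} \approx -0.00015562$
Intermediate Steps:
$D = -6426$ ($D = \left(-119\right) 54 = -6426$)
$\frac{1}{D} = \frac{1}{-6426} = - \frac{1}{6426}$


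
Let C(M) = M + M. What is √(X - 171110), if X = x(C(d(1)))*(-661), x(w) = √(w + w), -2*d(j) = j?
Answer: √(-171110 - 661*I*√2) ≈ 1.13 - 413.66*I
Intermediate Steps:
d(j) = -j/2
C(M) = 2*M
x(w) = √2*√w (x(w) = √(2*w) = √2*√w)
X = -661*I*√2 (X = (√2*√(2*(-½*1)))*(-661) = (√2*√(2*(-½)))*(-661) = (√2*√(-1))*(-661) = (√2*I)*(-661) = (I*√2)*(-661) = -661*I*√2 ≈ -934.79*I)
√(X - 171110) = √(-661*I*√2 - 171110) = √(-171110 - 661*I*√2)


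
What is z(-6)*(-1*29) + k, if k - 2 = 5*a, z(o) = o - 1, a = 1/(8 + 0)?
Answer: 1645/8 ≈ 205.63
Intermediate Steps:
a = 1/8 ≈ 0.12500
z(o) = -1 + o
k = 21/8 (k = 2 + 5*(1/8) = 2 + 5/8 = 21/8 ≈ 2.6250)
z(-6)*(-1*29) + k = (-1 - 6)*(-1*29) + 21/8 = -7*(-29) + 21/8 = 203 + 21/8 = 1645/8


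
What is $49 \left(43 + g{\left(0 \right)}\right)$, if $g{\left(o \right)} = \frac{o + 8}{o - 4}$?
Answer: $2009$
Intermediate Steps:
$g{\left(o \right)} = \frac{8 + o}{-4 + o}$
$49 \left(43 + g{\left(0 \right)}\right) = 49 \left(43 + \frac{8 + 0}{-4 + 0}\right) = 49 \left(43 + \frac{1}{-4} \cdot 8\right) = 49 \left(43 - 2\right) = 49 \cdot 41 = 2009$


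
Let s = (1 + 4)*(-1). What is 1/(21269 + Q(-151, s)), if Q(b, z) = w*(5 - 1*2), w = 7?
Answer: 1/21290 ≈ 4.6970e-5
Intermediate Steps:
s = -5 (s = 5*(-1) = -5)
Q(b, z) = 21 (Q(b, z) = 7*(5 - 1*2) = 7*(5 - 2) = 7*3 = 21)
1/(21269 + Q(-151, s)) = 1/(21269 + 21) = 1/21290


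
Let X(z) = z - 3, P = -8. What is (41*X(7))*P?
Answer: -1312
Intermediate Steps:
X(z) = -3 + z
(41*X(7))*P = (41*(-3 + 7))*(-8) = (41*4)*(-8) = 164*(-8) = -1312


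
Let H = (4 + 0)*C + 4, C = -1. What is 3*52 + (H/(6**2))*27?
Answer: 156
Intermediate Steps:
H = 0 (H = (4 + 0)*(-1) + 4 = 4*(-1) + 4 = -4 + 4 = 0)
3*52 + (H/(6**2))*27 = 3*52 + (0/(6**2))*27 = 156 + (0/36)*27 = 156 + (0*(1/36))*27 = 156 + 0*27 = 156 + 0 = 156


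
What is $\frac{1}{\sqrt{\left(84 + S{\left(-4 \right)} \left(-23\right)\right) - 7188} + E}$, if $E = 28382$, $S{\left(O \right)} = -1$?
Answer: $\frac{28382}{805545005} - \frac{i \sqrt{7081}}{805545005} \approx 3.5233 \cdot 10^{-5} - 1.0446 \cdot 10^{-7} i$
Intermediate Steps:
$\frac{1}{\sqrt{\left(84 + S{\left(-4 \right)} \left(-23\right)\right) - 7188} + E} = \frac{1}{\sqrt{\left(84 - -23\right) - 7188} + 28382} = \frac{1}{\sqrt{\left(84 + 23\right) - 7188} + 28382} = \frac{1}{\sqrt{107 - 7188} + 28382} = \frac{1}{\sqrt{-7081} + 28382} = \frac{1}{i \sqrt{7081} + 28382} = \frac{1}{28382 + i \sqrt{7081}}$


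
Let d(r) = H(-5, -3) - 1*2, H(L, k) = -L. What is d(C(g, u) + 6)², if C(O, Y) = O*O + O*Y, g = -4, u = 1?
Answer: 9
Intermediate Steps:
C(O, Y) = O² + O*Y
d(r) = 3 (d(r) = -1*(-5) - 1*2 = 5 - 2 = 3)
d(C(g, u) + 6)² = 3² = 9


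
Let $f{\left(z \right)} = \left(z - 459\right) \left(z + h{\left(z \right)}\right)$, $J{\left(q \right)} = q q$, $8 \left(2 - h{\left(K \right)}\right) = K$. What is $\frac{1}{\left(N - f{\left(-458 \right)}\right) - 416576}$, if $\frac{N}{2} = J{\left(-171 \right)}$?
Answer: $- \frac{4}{2894991} \approx -1.3817 \cdot 10^{-6}$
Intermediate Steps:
$h{\left(K \right)} = 2 - \frac{K}{8}$
$J{\left(q \right)} = q^{2}$
$f{\left(z \right)} = \left(-459 + z\right) \left(2 + \frac{7 z}{8}\right)$ ($f{\left(z \right)} = \left(z - 459\right) \left(z - \left(-2 + \frac{z}{8}\right)\right) = \left(-459 + z\right) \left(2 + \frac{7 z}{8}\right)$)
$N = 58482$ ($N = 2 \left(-171\right)^{2} = 2 \cdot 29241 = 58482$)
$\frac{1}{\left(N - f{\left(-458 \right)}\right) - 416576} = \frac{1}{\left(58482 - \left(-918 - - \frac{732113}{4} + \frac{7 \left(-458\right)^{2}}{8}\right)\right) - 416576} = \frac{1}{\left(58482 - \left(-918 + \frac{732113}{4} + \frac{7}{8} \cdot 209764\right)\right) - 416576} = \frac{1}{\left(58482 - \left(-918 + \frac{732113}{4} + \frac{367087}{2}\right)\right) - 416576} = \frac{1}{\left(58482 - \frac{1462615}{4}\right) - 416576} = \frac{1}{- \frac{1228687}{4} - 416576} = \frac{1}{- \frac{2894991}{4}} = - \frac{4}{2894991}$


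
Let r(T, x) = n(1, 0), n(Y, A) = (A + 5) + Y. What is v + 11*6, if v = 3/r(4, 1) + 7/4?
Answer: 273/4 ≈ 68.250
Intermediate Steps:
n(Y, A) = 5 + A + Y (n(Y, A) = (5 + A) + Y = 5 + A + Y)
r(T, x) = 6 (r(T, x) = 5 + 0 + 1 = 6)
v = 9/4 (v = 3/6 + 7/4 = 3*(⅙) + 7*(¼) = ½ + 7/4 = 9/4 ≈ 2.2500)
v + 11*6 = 9/4 + 11*6 = 9/4 + 66 = 273/4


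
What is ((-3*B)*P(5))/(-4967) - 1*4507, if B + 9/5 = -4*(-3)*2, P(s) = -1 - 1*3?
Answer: -111932677/24835 ≈ -4507.1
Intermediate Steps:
P(s) = -4 (P(s) = -1 - 3 = -4)
B = 111/5 (B = -9/5 - 4*(-3)*2 = -9/5 + 12*2 = -9/5 + 24 = 111/5 ≈ 22.200)
((-3*B)*P(5))/(-4967) - 1*4507 = (-3*111/5*(-4))/(-4967) - 1*4507 = -333/5*(-4)*(-1/4967) - 4507 = (1332/5)*(-1/4967) - 4507 = -1332/24835 - 4507 = -111932677/24835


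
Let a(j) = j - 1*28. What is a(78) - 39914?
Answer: -39864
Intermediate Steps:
a(j) = -28 + j (a(j) = j - 28 = -28 + j)
a(78) - 39914 = (-28 + 78) - 39914 = 50 - 39914 = -39864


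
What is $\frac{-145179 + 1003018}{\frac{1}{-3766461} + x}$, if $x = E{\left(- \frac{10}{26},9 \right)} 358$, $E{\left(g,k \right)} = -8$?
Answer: $- \frac{3231017137779}{10787144305} \approx -299.52$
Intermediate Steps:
$x = -2864$ ($x = \left(-8\right) 358 = -2864$)
$\frac{-145179 + 1003018}{\frac{1}{-3766461} + x} = \frac{-145179 + 1003018}{\frac{1}{-3766461} - 2864} = \frac{857839}{- \frac{1}{3766461} - 2864} = \frac{857839}{- \frac{10787144305}{3766461}} = 857839 \left(- \frac{3766461}{10787144305}\right) = - \frac{3231017137779}{10787144305}$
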